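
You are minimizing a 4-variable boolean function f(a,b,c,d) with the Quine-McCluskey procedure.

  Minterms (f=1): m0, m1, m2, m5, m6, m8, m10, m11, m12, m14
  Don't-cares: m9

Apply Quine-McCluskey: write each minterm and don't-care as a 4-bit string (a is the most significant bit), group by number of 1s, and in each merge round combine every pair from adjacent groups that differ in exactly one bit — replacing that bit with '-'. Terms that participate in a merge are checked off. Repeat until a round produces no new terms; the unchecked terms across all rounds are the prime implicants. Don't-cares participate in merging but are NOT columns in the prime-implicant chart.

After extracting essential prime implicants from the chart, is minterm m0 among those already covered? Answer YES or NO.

NO

[col 0] 0000*, 0001*, 0010*, 0101*, 0110*, 1000*, 1001*, 1010*, 1011*, 1100*, 1110*
[col 1] -000*, -001*, -010*, -110*, 0-01, 0-10*, 00-0*, 000-*, 1-00*, 1-10*, 10-0*, 10-1*, 100-*, 101-*, 11-0*
[col 2] --10, -0-0, -00-, 1--0, 10--
Prime implicants: --10, -0-0, -00-, 0-01, 1--0, 10--
PI chart (minterm → PIs covering it):
  0 | -0-0,-00-
  1 | -00-,0-01
  2 | --10,-0-0
  5 | 0-01  (sole → essential)
  6 | --10  (sole → essential)
  8 | -0-0,-00-,1--0,10--
  10 | --10,-0-0,1--0,10--
  11 | 10--  (sole → essential)
  12 | 1--0  (sole → essential)
  14 | --10,1--0
Essential prime implicants: --10, 0-01, 1--0, 10--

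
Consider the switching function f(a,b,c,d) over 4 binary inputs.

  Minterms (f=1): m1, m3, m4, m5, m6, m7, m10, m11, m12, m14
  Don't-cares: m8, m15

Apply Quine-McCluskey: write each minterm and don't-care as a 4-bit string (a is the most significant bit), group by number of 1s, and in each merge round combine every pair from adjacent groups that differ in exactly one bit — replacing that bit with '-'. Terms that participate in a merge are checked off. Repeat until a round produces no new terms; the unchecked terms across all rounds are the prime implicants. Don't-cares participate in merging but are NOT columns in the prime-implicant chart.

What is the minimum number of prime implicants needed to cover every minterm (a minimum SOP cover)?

[col 0] 0001*, 0011*, 0100*, 0101*, 0110*, 0111*, 1000*, 1010*, 1011*, 1100*, 1110*, 1111*
[col 1] -011*, -100*, -110*, -111*, 0-01*, 0-11*, 00-1*, 01-0*, 01-1*, 010-*, 011-*, 1-00*, 1-10*, 1-11*, 10-0*, 101-*, 11-0*, 111-*
[col 2] --11, -1-0, -11-, 0--1, 01--, 1--0, 1-1-
Prime implicants: --11, -1-0, -11-, 0--1, 01--, 1--0, 1-1-
PI chart (minterm → PIs covering it):
  1 | 0--1  (sole → essential)
  3 | --11,0--1
  4 | -1-0,01--
  5 | 0--1,01--
  6 | -1-0,-11-,01--
  7 | --11,-11-,0--1,01--
  10 | 1--0,1-1-
  11 | --11,1-1-
  12 | -1-0,1--0
  14 | -1-0,-11-,1--0,1-1-
Essential prime implicants: 0--1
Petrick residual → -1-0, 1-1-
Minimum SOP uses 3 PIs: bd' + a'd + ac

3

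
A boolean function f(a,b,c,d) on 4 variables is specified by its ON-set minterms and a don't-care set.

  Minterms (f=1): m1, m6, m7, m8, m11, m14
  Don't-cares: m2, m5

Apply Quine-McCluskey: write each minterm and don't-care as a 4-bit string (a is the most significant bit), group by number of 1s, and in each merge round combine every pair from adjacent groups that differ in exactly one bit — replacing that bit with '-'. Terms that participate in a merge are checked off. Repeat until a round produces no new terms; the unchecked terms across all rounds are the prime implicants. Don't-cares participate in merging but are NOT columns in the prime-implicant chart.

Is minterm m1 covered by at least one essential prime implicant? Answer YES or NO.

size-2^0 implicants → 0001(✓)  0010(✓)  0101(✓)  0110(✓)  0111(✓)  1000  1011  1110(✓)
size-2^1 implicants → -110  0-01  0-10  01-1  011-
Unchecked terms (primes): -110, 0-01, 0-10, 01-1, 011-, 1000, 1011
Minterm coverage:
  m1 ⊆ 0-01 [E]
  m6 ⊆ -110,0-10,011-
  m7 ⊆ 01-1,011-
  m8 ⊆ 1000 [E]
  m11 ⊆ 1011 [E]
  m14 ⊆ -110 [E]
E = {-110, 0-01, 1000, 1011}

YES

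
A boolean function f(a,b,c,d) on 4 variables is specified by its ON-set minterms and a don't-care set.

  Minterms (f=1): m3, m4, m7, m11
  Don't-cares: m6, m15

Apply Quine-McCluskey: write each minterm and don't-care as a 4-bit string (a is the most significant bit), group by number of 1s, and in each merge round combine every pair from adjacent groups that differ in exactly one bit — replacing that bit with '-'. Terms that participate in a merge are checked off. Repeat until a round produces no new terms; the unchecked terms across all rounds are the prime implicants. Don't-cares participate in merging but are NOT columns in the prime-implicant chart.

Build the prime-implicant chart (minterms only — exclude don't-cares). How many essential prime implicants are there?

2

size-2^0 implicants → 0011(✓)  0100(✓)  0110(✓)  0111(✓)  1011(✓)  1111(✓)
size-2^1 implicants → -011(✓)  -111(✓)  0-11(✓)  01-0  011-  1-11(✓)
size-2^2 implicants → --11
Unchecked terms (primes): --11, 01-0, 011-
Minterm coverage:
  m3 ⊆ --11 [E]
  m4 ⊆ 01-0 [E]
  m7 ⊆ --11,011-
  m11 ⊆ --11 [E]
E = {--11, 01-0}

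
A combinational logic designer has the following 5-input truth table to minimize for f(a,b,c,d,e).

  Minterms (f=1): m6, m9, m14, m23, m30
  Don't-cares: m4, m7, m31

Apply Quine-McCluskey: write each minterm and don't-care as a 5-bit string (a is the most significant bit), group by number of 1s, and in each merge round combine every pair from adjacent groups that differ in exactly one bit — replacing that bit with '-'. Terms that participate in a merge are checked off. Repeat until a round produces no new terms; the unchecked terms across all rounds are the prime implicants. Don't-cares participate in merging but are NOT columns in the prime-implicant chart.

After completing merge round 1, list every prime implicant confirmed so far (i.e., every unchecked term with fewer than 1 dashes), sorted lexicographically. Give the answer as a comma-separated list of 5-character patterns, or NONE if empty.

01001

Round 0: 00100✓ 00110✓ 00111✓ 01001 01110✓ 10111✓ 11110✓ 11111✓
Round 1: -0111 -1110 0-110 001-0 0011- 1-111 1111-
PIs = {-0111, -1110, 0-110, 001-0, 0011-, 01001, 1-111, 1111-}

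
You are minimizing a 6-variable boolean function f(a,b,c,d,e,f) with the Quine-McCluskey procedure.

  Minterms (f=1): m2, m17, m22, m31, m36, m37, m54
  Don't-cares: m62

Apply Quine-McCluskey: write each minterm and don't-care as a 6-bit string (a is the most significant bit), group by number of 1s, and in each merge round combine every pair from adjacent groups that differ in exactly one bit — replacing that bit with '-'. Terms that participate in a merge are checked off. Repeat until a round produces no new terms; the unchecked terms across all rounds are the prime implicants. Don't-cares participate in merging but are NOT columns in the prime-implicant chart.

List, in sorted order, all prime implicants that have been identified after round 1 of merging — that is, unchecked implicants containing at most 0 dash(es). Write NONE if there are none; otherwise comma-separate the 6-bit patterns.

000010, 010001, 011111

[col 0] 000010, 010001, 010110*, 011111, 100100*, 100101*, 110110*, 111110*
[col 1] -10110, 10010-, 11-110
Prime implicants: -10110, 000010, 010001, 011111, 10010-, 11-110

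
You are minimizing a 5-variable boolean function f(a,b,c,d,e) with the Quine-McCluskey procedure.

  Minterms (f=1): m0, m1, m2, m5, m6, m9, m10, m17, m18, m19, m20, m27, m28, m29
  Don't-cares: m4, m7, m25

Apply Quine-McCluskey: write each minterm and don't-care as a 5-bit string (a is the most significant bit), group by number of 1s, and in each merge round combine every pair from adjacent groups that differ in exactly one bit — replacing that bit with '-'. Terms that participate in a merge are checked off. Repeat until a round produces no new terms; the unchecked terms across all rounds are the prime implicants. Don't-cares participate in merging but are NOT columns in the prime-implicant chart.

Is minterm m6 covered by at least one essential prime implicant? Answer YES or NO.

[col 0] 00000*, 00001*, 00010*, 00100*, 00101*, 00110*, 00111*, 01001*, 01010*, 10001*, 10010*, 10011*, 10100*, 11001*, 11011*, 11100*, 11101*
[col 1] -0001*, -0010, -0100, -1001*, 0-001*, 0-010, 00-00*, 00-01*, 00-10*, 000-0*, 0000-*, 001-0*, 001-1*, 0010-*, 0011-*, 1-001*, 1-011*, 1-100, 100-1*, 1001-, 11-01, 110-1*, 1110-
[col 2] --001, 00--0, 00-0-, 001--, 1-0-1
Prime implicants: --001, -0010, -0100, 0-010, 00--0, 00-0-, 001--, 1-0-1, 1-100, 1001-, 11-01, 1110-
PI chart (minterm → PIs covering it):
  0 | 00--0,00-0-
  1 | --001,00-0-
  2 | -0010,0-010,00--0
  5 | 00-0-,001--
  6 | 00--0,001--
  9 | --001  (sole → essential)
  10 | 0-010  (sole → essential)
  17 | --001,1-0-1
  18 | -0010,1001-
  19 | 1-0-1,1001-
  20 | -0100,1-100
  27 | 1-0-1  (sole → essential)
  28 | 1-100,1110-
  29 | 11-01,1110-
Essential prime implicants: --001, 0-010, 1-0-1

NO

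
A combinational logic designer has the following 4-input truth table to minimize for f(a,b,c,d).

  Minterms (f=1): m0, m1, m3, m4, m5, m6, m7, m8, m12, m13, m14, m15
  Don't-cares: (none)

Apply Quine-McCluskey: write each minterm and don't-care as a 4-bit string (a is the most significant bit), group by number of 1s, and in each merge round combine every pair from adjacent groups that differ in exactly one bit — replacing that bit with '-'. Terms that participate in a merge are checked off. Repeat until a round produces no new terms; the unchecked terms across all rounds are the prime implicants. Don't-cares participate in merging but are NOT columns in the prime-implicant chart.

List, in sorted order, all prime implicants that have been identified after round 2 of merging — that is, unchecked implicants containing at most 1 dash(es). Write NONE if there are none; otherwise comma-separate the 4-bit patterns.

size-2^0 implicants → 0000(✓)  0001(✓)  0011(✓)  0100(✓)  0101(✓)  0110(✓)  0111(✓)  1000(✓)  1100(✓)  1101(✓)  1110(✓)  1111(✓)
size-2^1 implicants → -000(✓)  -100(✓)  -101(✓)  -110(✓)  -111(✓)  0-00(✓)  0-01(✓)  0-11(✓)  00-1(✓)  000-(✓)  01-0(✓)  01-1(✓)  010-(✓)  011-(✓)  1-00(✓)  11-0(✓)  11-1(✓)  110-(✓)  111-(✓)
size-2^2 implicants → --00  -1-0(✓)  -1-1(✓)  -10-(✓)  -11-(✓)  0--1  0-0-  01--(✓)  11--(✓)
size-2^3 implicants → -1--
Unchecked terms (primes): --00, -1--, 0--1, 0-0-

NONE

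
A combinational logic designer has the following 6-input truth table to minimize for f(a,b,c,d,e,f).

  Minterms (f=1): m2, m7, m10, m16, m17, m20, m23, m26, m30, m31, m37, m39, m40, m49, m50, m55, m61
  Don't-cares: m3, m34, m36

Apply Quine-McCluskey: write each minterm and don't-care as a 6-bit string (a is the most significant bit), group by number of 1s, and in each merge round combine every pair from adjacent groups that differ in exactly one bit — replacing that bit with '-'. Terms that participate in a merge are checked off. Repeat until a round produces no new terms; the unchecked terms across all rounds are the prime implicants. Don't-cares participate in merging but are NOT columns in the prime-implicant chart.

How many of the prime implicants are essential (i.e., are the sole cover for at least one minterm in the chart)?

6

size-2^0 implicants → 000010(✓)  000011(✓)  000111(✓)  001010(✓)  010000(✓)  010001(✓)  010100(✓)  010111(✓)  011010(✓)  011110(✓)  011111(✓)  100010(✓)  100100(✓)  100101(✓)  100111(✓)  101000  110001(✓)  110010(✓)  110111(✓)  111101
size-2^1 implicants → -00010  -00111(✓)  -10001  -10111(✓)  0-0111(✓)  0-1010  00-010  000-11  00001-  01-111  010-00  01000-  011-10  01111-  1-0010  1-0111(✓)  1001-1  10010-
size-2^2 implicants → --0111
Unchecked terms (primes): --0111, -00010, -10001, 0-1010, 00-010, 000-11, 00001-, 01-111, 010-00, 01000-, 011-10, 01111-, 1-0010, 1001-1, 10010-, 101000, 111101
Minterm coverage:
  m2 ⊆ -00010,00-010,00001-
  m7 ⊆ --0111,000-11
  m10 ⊆ 0-1010,00-010
  m16 ⊆ 010-00,01000-
  m17 ⊆ -10001,01000-
  m20 ⊆ 010-00 [E]
  m23 ⊆ --0111,01-111
  m26 ⊆ 0-1010,011-10
  m30 ⊆ 011-10,01111-
  m31 ⊆ 01-111,01111-
  m37 ⊆ 1001-1,10010-
  m39 ⊆ --0111,1001-1
  m40 ⊆ 101000 [E]
  m49 ⊆ -10001 [E]
  m50 ⊆ 1-0010 [E]
  m55 ⊆ --0111 [E]
  m61 ⊆ 111101 [E]
E = {--0111, -10001, 010-00, 1-0010, 101000, 111101}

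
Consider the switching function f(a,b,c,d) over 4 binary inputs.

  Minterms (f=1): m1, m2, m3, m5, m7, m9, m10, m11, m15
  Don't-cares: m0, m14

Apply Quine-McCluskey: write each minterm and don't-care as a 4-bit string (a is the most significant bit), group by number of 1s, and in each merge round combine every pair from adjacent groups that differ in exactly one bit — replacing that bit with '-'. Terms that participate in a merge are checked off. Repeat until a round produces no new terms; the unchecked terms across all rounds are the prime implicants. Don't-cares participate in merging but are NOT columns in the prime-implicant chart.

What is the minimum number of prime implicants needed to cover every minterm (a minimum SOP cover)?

4

[col 0] 0000*, 0001*, 0010*, 0011*, 0101*, 0111*, 1001*, 1010*, 1011*, 1110*, 1111*
[col 1] -001*, -010*, -011*, -111*, 0-01*, 0-11*, 00-0*, 00-1*, 000-*, 001-*, 01-1*, 1-10*, 1-11*, 10-1*, 101-*, 111-*
[col 2] --11, -0-1, -01-, 0--1, 00--, 1-1-
Prime implicants: --11, -0-1, -01-, 0--1, 00--, 1-1-
PI chart (minterm → PIs covering it):
  1 | -0-1,0--1,00--
  2 | -01-,00--
  3 | --11,-0-1,-01-,0--1,00--
  5 | 0--1  (sole → essential)
  7 | --11,0--1
  9 | -0-1  (sole → essential)
  10 | -01-,1-1-
  11 | --11,-0-1,-01-,1-1-
  15 | --11,1-1-
Essential prime implicants: -0-1, 0--1
Petrick residual → --11, -01-
Minimum SOP uses 4 PIs: cd + b'd + b'c + a'd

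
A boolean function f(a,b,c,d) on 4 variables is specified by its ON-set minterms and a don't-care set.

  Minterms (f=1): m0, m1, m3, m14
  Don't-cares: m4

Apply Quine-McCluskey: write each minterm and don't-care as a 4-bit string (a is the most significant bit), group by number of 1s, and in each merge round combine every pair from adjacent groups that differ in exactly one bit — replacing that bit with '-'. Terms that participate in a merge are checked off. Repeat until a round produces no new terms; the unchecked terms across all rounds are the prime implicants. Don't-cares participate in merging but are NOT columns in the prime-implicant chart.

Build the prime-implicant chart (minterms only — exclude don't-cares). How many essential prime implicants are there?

size-2^0 implicants → 0000(✓)  0001(✓)  0011(✓)  0100(✓)  1110
size-2^1 implicants → 0-00  00-1  000-
Unchecked terms (primes): 0-00, 00-1, 000-, 1110
Minterm coverage:
  m0 ⊆ 0-00,000-
  m1 ⊆ 00-1,000-
  m3 ⊆ 00-1 [E]
  m14 ⊆ 1110 [E]
E = {00-1, 1110}

2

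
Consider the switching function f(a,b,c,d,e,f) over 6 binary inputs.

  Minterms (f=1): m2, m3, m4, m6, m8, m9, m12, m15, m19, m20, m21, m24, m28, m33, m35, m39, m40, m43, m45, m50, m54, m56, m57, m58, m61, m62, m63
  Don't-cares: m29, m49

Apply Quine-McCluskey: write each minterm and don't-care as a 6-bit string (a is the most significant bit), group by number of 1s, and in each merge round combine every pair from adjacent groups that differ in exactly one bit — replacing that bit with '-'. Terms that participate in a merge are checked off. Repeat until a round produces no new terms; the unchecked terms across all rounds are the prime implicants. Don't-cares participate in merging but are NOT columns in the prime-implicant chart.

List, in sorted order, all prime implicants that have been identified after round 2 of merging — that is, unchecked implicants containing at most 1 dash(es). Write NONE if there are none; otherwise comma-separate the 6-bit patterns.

size-2^0 implicants → 000010(✓)  000011(✓)  000100(✓)  000110(✓)  001000(✓)  001001(✓)  001100(✓)  001111  010011(✓)  010100(✓)  010101(✓)  011000(✓)  011100(✓)  011101(✓)  100001(✓)  100011(✓)  100111(✓)  101000(✓)  101011(✓)  101101(✓)  110001(✓)  110010(✓)  110110(✓)  111000(✓)  111001(✓)  111010(✓)  111101(✓)  111110(✓)  111111(✓)
size-2^1 implicants → -00011  -01000(✓)  -11000(✓)  -11101  0-0011  0-0100(✓)  0-1000(✓)  0-1100(✓)  00-100(✓)  000-10  00001-  0001-0  001-00(✓)  00100-  01-100(✓)  01-101(✓)  01010-(✓)  011-00(✓)  01110-(✓)  1-0001  1-1000(✓)  1-1101  10-011  100-11  1000-1  11-001  11-010(✓)  11-110(✓)  110-10(✓)  111-01  111-10(✓)  1110-0  11100-  1111-1  11111-
size-2^2 implicants → --1000  0--100  0-1-00  01-10-  11--10
Unchecked terms (primes): --1000, -00011, -11101, 0--100, 0-0011, 0-1-00, 000-10, 00001-, 0001-0, 00100-, 001111, 01-10-, 1-0001, 1-1101, 10-011, 100-11, 1000-1, 11--10, 11-001, 111-01, 1110-0, 11100-, 1111-1, 11111-

-00011, -11101, 0-0011, 000-10, 00001-, 0001-0, 00100-, 001111, 1-0001, 1-1101, 10-011, 100-11, 1000-1, 11-001, 111-01, 1110-0, 11100-, 1111-1, 11111-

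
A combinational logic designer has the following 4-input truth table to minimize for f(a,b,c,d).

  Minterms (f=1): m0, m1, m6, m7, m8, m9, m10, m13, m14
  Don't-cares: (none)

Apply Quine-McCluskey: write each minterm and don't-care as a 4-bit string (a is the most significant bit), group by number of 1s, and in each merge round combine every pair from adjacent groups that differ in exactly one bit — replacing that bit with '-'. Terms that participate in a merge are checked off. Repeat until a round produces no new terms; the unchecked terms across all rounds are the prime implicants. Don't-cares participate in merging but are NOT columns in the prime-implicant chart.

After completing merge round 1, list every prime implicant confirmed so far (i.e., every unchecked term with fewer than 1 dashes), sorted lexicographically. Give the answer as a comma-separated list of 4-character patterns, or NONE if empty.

NONE

[col 0] 0000*, 0001*, 0110*, 0111*, 1000*, 1001*, 1010*, 1101*, 1110*
[col 1] -000*, -001*, -110, 000-*, 011-, 1-01, 1-10, 10-0, 100-*
[col 2] -00-
Prime implicants: -00-, -110, 011-, 1-01, 1-10, 10-0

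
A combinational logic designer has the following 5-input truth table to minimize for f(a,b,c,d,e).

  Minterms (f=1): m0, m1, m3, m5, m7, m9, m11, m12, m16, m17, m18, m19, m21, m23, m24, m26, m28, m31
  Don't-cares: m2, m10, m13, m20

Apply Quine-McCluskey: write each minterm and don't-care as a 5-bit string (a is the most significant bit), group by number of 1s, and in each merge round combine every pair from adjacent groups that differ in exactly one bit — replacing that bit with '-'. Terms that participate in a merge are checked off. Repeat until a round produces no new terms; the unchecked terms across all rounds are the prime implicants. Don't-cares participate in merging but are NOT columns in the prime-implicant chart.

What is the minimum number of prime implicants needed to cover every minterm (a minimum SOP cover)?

Round 0: 00000✓ 00001✓ 00010✓ 00011✓ 00101✓ 00111✓ 01001✓ 01010✓ 01011✓ 01100✓ 01101✓ 10000✓ 10001✓ 10010✓ 10011✓ 10100✓ 10101✓ 10111✓ 11000✓ 11010✓ 11100✓ 11111✓
Round 1: -0000✓ -0001✓ -0010✓ -0011✓ -0101✓ -0111✓ -1010✓ -1100 0-001✓ 0-010✓ 0-011✓ 0-101✓ 00-01✓ 00-11✓ 000-0✓ 000-1✓ 0000-✓ 0001-✓ 001-1✓ 01-01✓ 010-1✓ 0101-✓ 0110- 1-000✓ 1-010✓ 1-100✓ 1-111 10-00✓ 10-01✓ 10-11✓ 100-0✓ 100-1✓ 1000-✓ 1001-✓ 101-1✓ 1010-✓ 11-00✓ 110-0✓
Round 2: --010 -0-01✓ -0-11✓ -00-0✓ -00-1✓ -000-✓ -001-✓ -01-1✓ 0--01 0-0-1 0-01- 00--1✓ 000--✓ 1--00 1-0-0 10--1✓ 10-0- 100--✓
Round 3: -0--1 -00--
PIs = {--010, -0--1, -00--, -1100, 0--01, 0-0-1, 0-01-, 0110-, 1--00, 1-0-0, 1-111, 10-0-}
Coverage chart:
  m0: -00-- ←essential
  m1: -0--1,-00--,0--01,0-0-1
  m3: -0--1,-00--,0-0-1,0-01-
  m5: -0--1,0--01
  m7: -0--1 ←essential
  m9: 0--01,0-0-1
  m11: 0-0-1,0-01-
  m12: -1100,0110-
  m16: -00--,1--00,1-0-0,10-0-
  m17: -0--1,-00--,10-0-
  m18: --010,-00--,1-0-0
  m19: -0--1,-00--
  m21: -0--1,10-0-
  m23: -0--1,1-111
  m24: 1--00,1-0-0
  m26: --010,1-0-0
  m28: -1100,1--00
  m31: 1-111 ←essential
Essential: -0--1, -00--, 1-111
Petrick residual → -1100, 0-0-1, 1-0-0
Min cover (6 terms): b'e + b'c' + bcd'e' + a'c'e + ac'e' + acde

6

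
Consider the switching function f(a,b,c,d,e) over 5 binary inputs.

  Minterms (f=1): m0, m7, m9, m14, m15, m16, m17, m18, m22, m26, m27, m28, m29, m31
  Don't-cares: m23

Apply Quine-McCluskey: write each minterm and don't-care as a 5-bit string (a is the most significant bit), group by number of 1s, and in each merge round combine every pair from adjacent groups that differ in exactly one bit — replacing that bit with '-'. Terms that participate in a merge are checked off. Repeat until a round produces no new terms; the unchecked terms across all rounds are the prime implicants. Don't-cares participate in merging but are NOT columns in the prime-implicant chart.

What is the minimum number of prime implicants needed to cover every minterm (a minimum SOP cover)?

[col 0] 00000*, 00111*, 01001, 01110*, 01111*, 10000*, 10001*, 10010*, 10110*, 10111*, 11010*, 11011*, 11100*, 11101*, 11111*
[col 1] -0000, -0111*, -1111*, 0-111*, 0111-, 1-010, 1-111*, 10-10, 100-0, 1000-, 1011-, 11-11, 1101-, 111-1, 1110-
[col 2] --111
Prime implicants: --111, -0000, 01001, 0111-, 1-010, 10-10, 100-0, 1000-, 1011-, 11-11, 1101-, 111-1, 1110-
PI chart (minterm → PIs covering it):
  0 | -0000  (sole → essential)
  7 | --111  (sole → essential)
  9 | 01001  (sole → essential)
  14 | 0111-  (sole → essential)
  15 | --111,0111-
  16 | -0000,100-0,1000-
  17 | 1000-  (sole → essential)
  18 | 1-010,10-10,100-0
  22 | 10-10,1011-
  26 | 1-010,1101-
  27 | 11-11,1101-
  28 | 1110-  (sole → essential)
  29 | 111-1,1110-
  31 | --111,11-11,111-1
Essential prime implicants: --111, -0000, 01001, 0111-, 1000-, 1110-
Petrick residual → 10-10, 1101-
Minimum SOP uses 8 PIs: cde + b'c'd'e' + a'bc'd'e + a'bcd + ab'de' + ab'c'd' + abc'd + abcd'

8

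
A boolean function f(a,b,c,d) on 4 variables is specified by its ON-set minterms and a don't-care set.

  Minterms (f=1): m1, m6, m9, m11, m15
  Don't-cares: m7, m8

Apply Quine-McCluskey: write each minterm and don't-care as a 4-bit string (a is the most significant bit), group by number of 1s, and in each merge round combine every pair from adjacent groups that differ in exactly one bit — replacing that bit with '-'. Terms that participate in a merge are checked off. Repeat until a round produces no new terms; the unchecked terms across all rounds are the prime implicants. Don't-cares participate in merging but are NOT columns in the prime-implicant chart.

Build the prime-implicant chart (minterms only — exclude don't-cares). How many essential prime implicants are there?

size-2^0 implicants → 0001(✓)  0110(✓)  0111(✓)  1000(✓)  1001(✓)  1011(✓)  1111(✓)
size-2^1 implicants → -001  -111  011-  1-11  10-1  100-
Unchecked terms (primes): -001, -111, 011-, 1-11, 10-1, 100-
Minterm coverage:
  m1 ⊆ -001 [E]
  m6 ⊆ 011- [E]
  m9 ⊆ -001,10-1,100-
  m11 ⊆ 1-11,10-1
  m15 ⊆ -111,1-11
E = {-001, 011-}

2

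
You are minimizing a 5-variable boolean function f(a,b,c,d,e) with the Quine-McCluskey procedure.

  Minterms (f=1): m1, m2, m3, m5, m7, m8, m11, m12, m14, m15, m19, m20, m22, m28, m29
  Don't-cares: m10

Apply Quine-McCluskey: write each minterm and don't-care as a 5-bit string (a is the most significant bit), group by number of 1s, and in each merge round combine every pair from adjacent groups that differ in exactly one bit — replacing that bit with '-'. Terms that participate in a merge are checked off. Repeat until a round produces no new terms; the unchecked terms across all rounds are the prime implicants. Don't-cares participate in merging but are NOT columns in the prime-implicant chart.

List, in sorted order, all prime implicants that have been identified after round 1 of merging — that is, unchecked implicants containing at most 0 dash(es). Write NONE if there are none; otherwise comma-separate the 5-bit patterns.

NONE

Round 0: 00001✓ 00010✓ 00011✓ 00101✓ 00111✓ 01000✓ 01010✓ 01011✓ 01100✓ 01110✓ 01111✓ 10011✓ 10100✓ 10110✓ 11100✓ 11101✓
Round 1: -0011 -1100 0-010✓ 0-011✓ 0-111✓ 00-01✓ 00-11✓ 000-1✓ 0001-✓ 001-1✓ 01-00✓ 01-10✓ 01-11✓ 010-0✓ 0101-✓ 011-0✓ 0111-✓ 1-100 101-0 1110-
Round 2: 0--11 0-01- 00--1 01--0 01-1-
PIs = {-0011, -1100, 0--11, 0-01-, 00--1, 01--0, 01-1-, 1-100, 101-0, 1110-}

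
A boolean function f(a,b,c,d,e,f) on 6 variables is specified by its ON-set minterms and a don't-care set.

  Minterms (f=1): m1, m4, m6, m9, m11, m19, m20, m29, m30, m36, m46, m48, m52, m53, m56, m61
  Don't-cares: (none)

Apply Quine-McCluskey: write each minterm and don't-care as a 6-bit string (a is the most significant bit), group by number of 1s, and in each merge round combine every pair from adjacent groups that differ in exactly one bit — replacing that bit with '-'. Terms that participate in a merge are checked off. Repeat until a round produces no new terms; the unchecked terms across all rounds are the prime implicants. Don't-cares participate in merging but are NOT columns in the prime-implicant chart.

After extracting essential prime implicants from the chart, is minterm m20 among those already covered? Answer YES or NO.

size-2^0 implicants → 000001(✓)  000100(✓)  000110(✓)  001001(✓)  001011(✓)  010011  010100(✓)  011101(✓)  011110  100100(✓)  101110  110000(✓)  110100(✓)  110101(✓)  111000(✓)  111101(✓)
size-2^1 implicants → -00100(✓)  -10100(✓)  -11101  0-0100(✓)  00-001  0001-0  0010-1  1-0100(✓)  11-000  11-101  110-00  11010-
size-2^2 implicants → --0100
Unchecked terms (primes): --0100, -11101, 00-001, 0001-0, 0010-1, 010011, 011110, 101110, 11-000, 11-101, 110-00, 11010-
Minterm coverage:
  m1 ⊆ 00-001 [E]
  m4 ⊆ --0100,0001-0
  m6 ⊆ 0001-0 [E]
  m9 ⊆ 00-001,0010-1
  m11 ⊆ 0010-1 [E]
  m19 ⊆ 010011 [E]
  m20 ⊆ --0100 [E]
  m29 ⊆ -11101 [E]
  m30 ⊆ 011110 [E]
  m36 ⊆ --0100 [E]
  m46 ⊆ 101110 [E]
  m48 ⊆ 11-000,110-00
  m52 ⊆ --0100,110-00,11010-
  m53 ⊆ 11-101,11010-
  m56 ⊆ 11-000 [E]
  m61 ⊆ -11101,11-101
E = {--0100, -11101, 00-001, 0001-0, 0010-1, 010011, 011110, 101110, 11-000}

YES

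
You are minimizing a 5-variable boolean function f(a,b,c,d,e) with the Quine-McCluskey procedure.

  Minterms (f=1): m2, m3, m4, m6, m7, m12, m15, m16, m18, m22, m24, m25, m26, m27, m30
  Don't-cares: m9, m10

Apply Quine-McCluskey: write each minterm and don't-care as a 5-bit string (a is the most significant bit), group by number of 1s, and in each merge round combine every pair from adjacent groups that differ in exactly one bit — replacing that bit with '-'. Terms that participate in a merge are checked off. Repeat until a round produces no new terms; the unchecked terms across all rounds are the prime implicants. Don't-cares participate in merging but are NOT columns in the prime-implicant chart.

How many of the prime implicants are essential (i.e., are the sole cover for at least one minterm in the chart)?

[col 0] 00010*, 00011*, 00100*, 00110*, 00111*, 01001*, 01010*, 01100*, 01111*, 10000*, 10010*, 10110*, 11000*, 11001*, 11010*, 11011*, 11110*
[col 1] -0010*, -0110*, -1001, -1010*, 0-010*, 0-100, 0-111, 00-10*, 00-11*, 0001-*, 001-0, 0011-*, 1-000*, 1-010*, 1-110*, 10-10*, 100-0*, 11-10*, 110-0*, 110-1*, 1100-*, 1101-*
[col 2] --010, -0-10, 00-1-, 1--10, 1-0-0, 110--
Prime implicants: --010, -0-10, -1001, 0-100, 0-111, 00-1-, 001-0, 1--10, 1-0-0, 110--
PI chart (minterm → PIs covering it):
  2 | --010,-0-10,00-1-
  3 | 00-1-  (sole → essential)
  4 | 0-100,001-0
  6 | -0-10,00-1-,001-0
  7 | 0-111,00-1-
  12 | 0-100  (sole → essential)
  15 | 0-111  (sole → essential)
  16 | 1-0-0  (sole → essential)
  18 | --010,-0-10,1--10,1-0-0
  22 | -0-10,1--10
  24 | 1-0-0,110--
  25 | -1001,110--
  26 | --010,1--10,1-0-0,110--
  27 | 110--  (sole → essential)
  30 | 1--10  (sole → essential)
Essential prime implicants: 0-100, 0-111, 00-1-, 1--10, 1-0-0, 110--

6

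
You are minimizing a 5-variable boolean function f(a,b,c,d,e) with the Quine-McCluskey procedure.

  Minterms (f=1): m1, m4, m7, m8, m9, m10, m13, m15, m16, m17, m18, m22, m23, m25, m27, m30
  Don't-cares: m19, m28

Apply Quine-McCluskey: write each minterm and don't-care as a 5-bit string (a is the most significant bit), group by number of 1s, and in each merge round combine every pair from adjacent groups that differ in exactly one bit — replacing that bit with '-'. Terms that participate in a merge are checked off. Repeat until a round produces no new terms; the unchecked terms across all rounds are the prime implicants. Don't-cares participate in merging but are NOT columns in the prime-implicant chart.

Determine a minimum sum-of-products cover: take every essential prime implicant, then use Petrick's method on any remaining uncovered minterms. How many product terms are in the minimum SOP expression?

size-2^0 implicants → 00001(✓)  00100  00111(✓)  01000(✓)  01001(✓)  01010(✓)  01101(✓)  01111(✓)  10000(✓)  10001(✓)  10010(✓)  10011(✓)  10110(✓)  10111(✓)  11001(✓)  11011(✓)  11100(✓)  11110(✓)
size-2^1 implicants → -0001(✓)  -0111  -1001(✓)  0-001(✓)  0-111  01-01  010-0  0100-  011-1  1-001(✓)  1-011(✓)  1-110  10-10(✓)  10-11(✓)  100-0(✓)  100-1(✓)  1000-(✓)  1001-(✓)  1011-(✓)  110-1(✓)  111-0
size-2^2 implicants → --001  1-0-1  10-1-  100--
Unchecked terms (primes): --001, -0111, 0-111, 00100, 01-01, 010-0, 0100-, 011-1, 1-0-1, 1-110, 10-1-, 100--, 111-0
Minterm coverage:
  m1 ⊆ --001 [E]
  m4 ⊆ 00100 [E]
  m7 ⊆ -0111,0-111
  m8 ⊆ 010-0,0100-
  m9 ⊆ --001,01-01,0100-
  m10 ⊆ 010-0 [E]
  m13 ⊆ 01-01,011-1
  m15 ⊆ 0-111,011-1
  m16 ⊆ 100-- [E]
  m17 ⊆ --001,1-0-1,100--
  m18 ⊆ 10-1-,100--
  m22 ⊆ 1-110,10-1-
  m23 ⊆ -0111,10-1-
  m25 ⊆ --001,1-0-1
  m27 ⊆ 1-0-1 [E]
  m30 ⊆ 1-110,111-0
E = {--001, 00100, 010-0, 1-0-1, 100--}
Petrick residual → -0111, 011-1, 1-110
Cover = c'd'e + b'cde + a'b'cd'e' + a'bc'e' + a'bce + ac'e + acde' + ab'c'  |cover|=8

8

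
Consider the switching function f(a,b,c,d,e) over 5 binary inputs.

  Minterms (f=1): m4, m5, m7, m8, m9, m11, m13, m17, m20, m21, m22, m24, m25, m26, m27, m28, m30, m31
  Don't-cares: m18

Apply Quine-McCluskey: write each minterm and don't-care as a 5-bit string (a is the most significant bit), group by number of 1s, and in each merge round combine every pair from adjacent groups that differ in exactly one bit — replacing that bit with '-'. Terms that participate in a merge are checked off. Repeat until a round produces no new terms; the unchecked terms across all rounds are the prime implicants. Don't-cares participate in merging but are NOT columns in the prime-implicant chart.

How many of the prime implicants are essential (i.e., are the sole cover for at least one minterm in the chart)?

5

[col 0] 00100*, 00101*, 00111*, 01000*, 01001*, 01011*, 01101*, 10001*, 10010*, 10100*, 10101*, 10110*, 11000*, 11001*, 11010*, 11011*, 11100*, 11110*, 11111*
[col 1] -0100*, -0101*, -1000*, -1001*, -1011*, 0-101, 001-1, 0010-*, 01-01, 010-1*, 0100-*, 1-001, 1-010*, 1-100*, 1-110*, 10-01, 10-10*, 101-0*, 1010-*, 11-00*, 11-10*, 11-11*, 110-0*, 110-1*, 1100-*, 1101-*, 111-0*, 1111-*
[col 2] -010-, -10-1, -100-, 1--10, 1-1-0, 11--0, 11-1-, 110--
Prime implicants: -010-, -10-1, -100-, 0-101, 001-1, 01-01, 1--10, 1-001, 1-1-0, 10-01, 11--0, 11-1-, 110--
PI chart (minterm → PIs covering it):
  4 | -010-  (sole → essential)
  5 | -010-,0-101,001-1
  7 | 001-1  (sole → essential)
  8 | -100-  (sole → essential)
  9 | -10-1,-100-,01-01
  11 | -10-1  (sole → essential)
  13 | 0-101,01-01
  17 | 1-001,10-01
  20 | -010-,1-1-0
  21 | -010-,10-01
  22 | 1--10,1-1-0
  24 | -100-,11--0,110--
  25 | -10-1,-100-,1-001,110--
  26 | 1--10,11--0,11-1-,110--
  27 | -10-1,11-1-,110--
  28 | 1-1-0,11--0
  30 | 1--10,1-1-0,11--0,11-1-
  31 | 11-1-  (sole → essential)
Essential prime implicants: -010-, -10-1, -100-, 001-1, 11-1-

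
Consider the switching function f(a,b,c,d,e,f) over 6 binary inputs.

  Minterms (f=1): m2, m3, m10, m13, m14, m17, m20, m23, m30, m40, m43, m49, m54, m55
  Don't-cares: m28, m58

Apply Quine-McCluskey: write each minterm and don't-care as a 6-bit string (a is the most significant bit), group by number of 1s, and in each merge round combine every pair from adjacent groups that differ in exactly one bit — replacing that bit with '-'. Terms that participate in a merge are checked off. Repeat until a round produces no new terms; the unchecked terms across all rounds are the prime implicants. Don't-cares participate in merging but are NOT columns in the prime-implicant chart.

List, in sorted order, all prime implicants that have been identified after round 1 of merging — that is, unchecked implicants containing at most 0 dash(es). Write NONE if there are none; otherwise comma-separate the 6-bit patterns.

Round 0: 000010✓ 000011✓ 001010✓ 001101 001110✓ 010001✓ 010100✓ 010111✓ 011100✓ 011110✓ 101000 101011 110001✓ 110110✓ 110111✓ 111010
Round 1: -10001 -10111 0-1110 00-010 00001- 001-10 01-100 0111-0 11011-
PIs = {-10001, -10111, 0-1110, 00-010, 00001-, 001-10, 001101, 01-100, 0111-0, 101000, 101011, 11011-, 111010}

001101, 101000, 101011, 111010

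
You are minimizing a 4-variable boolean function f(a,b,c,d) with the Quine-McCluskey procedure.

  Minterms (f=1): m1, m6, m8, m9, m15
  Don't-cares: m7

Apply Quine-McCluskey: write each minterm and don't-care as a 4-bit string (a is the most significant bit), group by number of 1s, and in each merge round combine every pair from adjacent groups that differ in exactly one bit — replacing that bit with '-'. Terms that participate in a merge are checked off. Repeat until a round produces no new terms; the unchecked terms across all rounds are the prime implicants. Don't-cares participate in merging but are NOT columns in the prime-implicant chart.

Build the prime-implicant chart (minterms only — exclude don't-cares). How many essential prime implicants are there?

size-2^0 implicants → 0001(✓)  0110(✓)  0111(✓)  1000(✓)  1001(✓)  1111(✓)
size-2^1 implicants → -001  -111  011-  100-
Unchecked terms (primes): -001, -111, 011-, 100-
Minterm coverage:
  m1 ⊆ -001 [E]
  m6 ⊆ 011- [E]
  m8 ⊆ 100- [E]
  m9 ⊆ -001,100-
  m15 ⊆ -111 [E]
E = {-001, -111, 011-, 100-}

4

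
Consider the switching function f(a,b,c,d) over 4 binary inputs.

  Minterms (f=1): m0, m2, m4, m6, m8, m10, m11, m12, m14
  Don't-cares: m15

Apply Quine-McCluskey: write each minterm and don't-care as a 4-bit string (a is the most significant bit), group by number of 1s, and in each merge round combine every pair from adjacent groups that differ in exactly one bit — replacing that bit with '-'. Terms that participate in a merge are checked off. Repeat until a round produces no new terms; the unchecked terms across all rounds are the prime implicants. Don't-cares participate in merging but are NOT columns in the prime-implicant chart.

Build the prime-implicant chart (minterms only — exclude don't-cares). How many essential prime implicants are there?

size-2^0 implicants → 0000(✓)  0010(✓)  0100(✓)  0110(✓)  1000(✓)  1010(✓)  1011(✓)  1100(✓)  1110(✓)  1111(✓)
size-2^1 implicants → -000(✓)  -010(✓)  -100(✓)  -110(✓)  0-00(✓)  0-10(✓)  00-0(✓)  01-0(✓)  1-00(✓)  1-10(✓)  1-11(✓)  10-0(✓)  101-(✓)  11-0(✓)  111-(✓)
size-2^2 implicants → --00(✓)  --10(✓)  -0-0(✓)  -1-0(✓)  0--0(✓)  1--0(✓)  1-1-
size-2^3 implicants → ---0
Unchecked terms (primes): ---0, 1-1-
Minterm coverage:
  m0 ⊆ ---0 [E]
  m2 ⊆ ---0 [E]
  m4 ⊆ ---0 [E]
  m6 ⊆ ---0 [E]
  m8 ⊆ ---0 [E]
  m10 ⊆ ---0,1-1-
  m11 ⊆ 1-1- [E]
  m12 ⊆ ---0 [E]
  m14 ⊆ ---0,1-1-
E = {---0, 1-1-}

2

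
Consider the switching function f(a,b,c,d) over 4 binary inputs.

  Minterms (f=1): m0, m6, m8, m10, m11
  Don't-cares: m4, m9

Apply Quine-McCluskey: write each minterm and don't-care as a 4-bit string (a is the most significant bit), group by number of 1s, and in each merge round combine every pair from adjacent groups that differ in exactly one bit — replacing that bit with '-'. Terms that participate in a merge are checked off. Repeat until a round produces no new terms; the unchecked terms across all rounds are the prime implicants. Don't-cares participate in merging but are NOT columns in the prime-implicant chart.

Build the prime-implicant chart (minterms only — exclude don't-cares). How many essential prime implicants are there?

Round 0: 0000✓ 0100✓ 0110✓ 1000✓ 1001✓ 1010✓ 1011✓
Round 1: -000 0-00 01-0 10-0✓ 10-1✓ 100-✓ 101-✓
Round 2: 10--
PIs = {-000, 0-00, 01-0, 10--}
Coverage chart:
  m0: -000,0-00
  m6: 01-0 ←essential
  m8: -000,10--
  m10: 10-- ←essential
  m11: 10-- ←essential
Essential: 01-0, 10--

2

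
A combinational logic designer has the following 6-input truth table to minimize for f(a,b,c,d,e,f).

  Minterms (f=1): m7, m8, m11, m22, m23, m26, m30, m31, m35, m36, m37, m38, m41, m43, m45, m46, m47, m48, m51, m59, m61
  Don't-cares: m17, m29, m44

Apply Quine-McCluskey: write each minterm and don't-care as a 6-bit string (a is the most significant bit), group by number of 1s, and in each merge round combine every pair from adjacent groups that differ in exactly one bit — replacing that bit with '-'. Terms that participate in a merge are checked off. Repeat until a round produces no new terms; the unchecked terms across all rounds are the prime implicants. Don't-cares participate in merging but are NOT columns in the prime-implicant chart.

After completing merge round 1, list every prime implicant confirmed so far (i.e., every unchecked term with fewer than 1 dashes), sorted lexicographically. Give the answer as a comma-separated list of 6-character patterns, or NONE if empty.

001000, 010001, 110000

size-2^0 implicants → 000111(✓)  001000  001011(✓)  010001  010110(✓)  010111(✓)  011010(✓)  011101(✓)  011110(✓)  011111(✓)  100011(✓)  100100(✓)  100101(✓)  100110(✓)  101001(✓)  101011(✓)  101100(✓)  101101(✓)  101110(✓)  101111(✓)  110000  110011(✓)  111011(✓)  111101(✓)
size-2^1 implicants → -01011  -11101  0-0111  01-110(✓)  01-111(✓)  01011-(✓)  011-10  0111-1  01111-(✓)  1-0011(✓)  1-1011(✓)  1-1101  10-011(✓)  10-100(✓)  10-101(✓)  10-110(✓)  1001-0(✓)  10010-(✓)  101-01(✓)  101-11(✓)  1010-1(✓)  1011-0(✓)  1011-1(✓)  10110-(✓)  10111-(✓)  11-011(✓)
size-2^2 implicants → 01-11-  1--011  10-1-0  10-10-  101--1  1011--
Unchecked terms (primes): -01011, -11101, 0-0111, 001000, 01-11-, 010001, 011-10, 0111-1, 1--011, 1-1101, 10-1-0, 10-10-, 101--1, 1011--, 110000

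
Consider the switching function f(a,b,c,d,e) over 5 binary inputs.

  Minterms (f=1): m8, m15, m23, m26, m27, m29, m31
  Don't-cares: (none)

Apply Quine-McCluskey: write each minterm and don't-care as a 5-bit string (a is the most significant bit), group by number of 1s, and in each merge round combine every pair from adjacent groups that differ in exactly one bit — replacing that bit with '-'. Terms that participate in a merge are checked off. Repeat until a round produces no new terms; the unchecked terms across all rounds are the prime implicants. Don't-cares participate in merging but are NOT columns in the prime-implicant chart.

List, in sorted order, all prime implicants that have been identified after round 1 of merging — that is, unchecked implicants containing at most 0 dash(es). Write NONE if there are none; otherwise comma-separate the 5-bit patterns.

Round 0: 01000 01111✓ 10111✓ 11010✓ 11011✓ 11101✓ 11111✓
Round 1: -1111 1-111 11-11 1101- 111-1
PIs = {-1111, 01000, 1-111, 11-11, 1101-, 111-1}

01000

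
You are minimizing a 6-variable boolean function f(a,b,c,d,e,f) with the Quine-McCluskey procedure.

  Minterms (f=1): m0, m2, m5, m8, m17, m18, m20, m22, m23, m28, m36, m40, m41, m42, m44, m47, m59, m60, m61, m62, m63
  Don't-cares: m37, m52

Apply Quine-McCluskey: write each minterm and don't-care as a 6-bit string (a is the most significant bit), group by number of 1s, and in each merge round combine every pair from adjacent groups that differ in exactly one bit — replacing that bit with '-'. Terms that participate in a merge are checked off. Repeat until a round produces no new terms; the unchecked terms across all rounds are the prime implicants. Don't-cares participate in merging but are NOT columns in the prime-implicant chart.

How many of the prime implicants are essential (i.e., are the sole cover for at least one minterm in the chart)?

9

Round 0: 000000✓ 000010✓ 000101✓ 001000✓ 010001 010010✓ 010100✓ 010110✓ 010111✓ 011100✓ 100100✓ 100101✓ 101000✓ 101001✓ 101010✓ 101100✓ 101111✓ 110100✓ 111011✓ 111100✓ 111101✓ 111110✓ 111111✓
Round 1: -00101 -01000 -10100✓ -11100✓ 0-0010 00-000 0000-0 01-100✓ 010-10 0101-0 01011- 1-0100✓ 1-1100✓ 1-1111 10-100✓ 10010- 101-00 1010-0 10100- 11-100✓ 111-11 1111-0✓ 1111-1✓ 11110-✓ 11111-✓
Round 2: -1-100 1--100 1111--
PIs = {-00101, -01000, -1-100, 0-0010, 00-000, 0000-0, 010-10, 010001, 0101-0, 01011-, 1--100, 1-1111, 10010-, 101-00, 1010-0, 10100-, 111-11, 1111--}
Coverage chart:
  m0: 00-000,0000-0
  m2: 0-0010,0000-0
  m5: -00101 ←essential
  m8: -01000,00-000
  m17: 010001 ←essential
  m18: 0-0010,010-10
  m20: -1-100,0101-0
  m22: 010-10,0101-0,01011-
  m23: 01011- ←essential
  m28: -1-100 ←essential
  m36: 1--100,10010-
  m40: -01000,101-00,1010-0,10100-
  m41: 10100- ←essential
  m42: 1010-0 ←essential
  m44: 1--100,101-00
  m47: 1-1111 ←essential
  m59: 111-11 ←essential
  m60: -1-100,1--100,1111--
  m61: 1111-- ←essential
  m62: 1111-- ←essential
  m63: 1-1111,111-11,1111--
Essential: -00101, -1-100, 010001, 01011-, 1-1111, 1010-0, 10100-, 111-11, 1111--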